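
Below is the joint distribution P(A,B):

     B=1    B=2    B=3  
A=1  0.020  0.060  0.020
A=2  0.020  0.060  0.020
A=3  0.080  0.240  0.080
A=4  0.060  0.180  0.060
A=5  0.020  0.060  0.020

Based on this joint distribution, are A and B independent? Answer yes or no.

Every cell satisfies P(A,B) = P(A)·P(B). For instance P(A=4) = 0.300, P(B=1) = 0.200, and 0.300×0.200 = 0.060 matches the joint entry. So A and B are independent.

yes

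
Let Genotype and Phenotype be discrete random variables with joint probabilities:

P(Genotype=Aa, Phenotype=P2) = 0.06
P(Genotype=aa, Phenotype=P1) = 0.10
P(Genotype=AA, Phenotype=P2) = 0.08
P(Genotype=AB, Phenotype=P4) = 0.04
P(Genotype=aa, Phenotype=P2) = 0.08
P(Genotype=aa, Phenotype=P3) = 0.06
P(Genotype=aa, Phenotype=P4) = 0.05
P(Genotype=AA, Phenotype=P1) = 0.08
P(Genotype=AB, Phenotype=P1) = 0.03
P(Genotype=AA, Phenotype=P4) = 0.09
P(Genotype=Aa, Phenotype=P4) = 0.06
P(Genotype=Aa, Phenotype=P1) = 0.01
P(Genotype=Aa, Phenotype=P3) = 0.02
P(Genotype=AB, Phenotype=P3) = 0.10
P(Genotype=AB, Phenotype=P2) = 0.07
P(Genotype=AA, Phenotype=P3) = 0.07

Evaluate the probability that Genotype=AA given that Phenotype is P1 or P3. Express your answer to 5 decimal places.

0.31915

P(Phenotype=P1) = 0.08 + 0.01 + 0.10 + 0.03 = 0.22.
P(Phenotype=P3) = 0.07 + 0.02 + 0.06 + 0.10 = 0.25.
P(Phenotype ∈ {P1, P3}) = 0.22 + 0.25 = 0.47; P(Genotype=AA, Phenotype ∈ {P1, P3}) = 0.08 + 0.07 = 0.15.
P(Genotype=AA | Phenotype ∈ {P1, P3}) = 0.15/0.47 = 0.31915.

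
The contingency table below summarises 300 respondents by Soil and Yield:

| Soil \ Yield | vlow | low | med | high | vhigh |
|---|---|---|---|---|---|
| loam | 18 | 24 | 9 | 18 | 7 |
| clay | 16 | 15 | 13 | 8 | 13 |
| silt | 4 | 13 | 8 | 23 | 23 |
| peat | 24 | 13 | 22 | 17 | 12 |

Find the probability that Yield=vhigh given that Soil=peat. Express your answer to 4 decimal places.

Total with Soil=peat: 24 + 13 + 22 + 17 + 12 = 88.
P(Yield=vhigh | Soil=peat) = 12/88 = 0.1364.

0.1364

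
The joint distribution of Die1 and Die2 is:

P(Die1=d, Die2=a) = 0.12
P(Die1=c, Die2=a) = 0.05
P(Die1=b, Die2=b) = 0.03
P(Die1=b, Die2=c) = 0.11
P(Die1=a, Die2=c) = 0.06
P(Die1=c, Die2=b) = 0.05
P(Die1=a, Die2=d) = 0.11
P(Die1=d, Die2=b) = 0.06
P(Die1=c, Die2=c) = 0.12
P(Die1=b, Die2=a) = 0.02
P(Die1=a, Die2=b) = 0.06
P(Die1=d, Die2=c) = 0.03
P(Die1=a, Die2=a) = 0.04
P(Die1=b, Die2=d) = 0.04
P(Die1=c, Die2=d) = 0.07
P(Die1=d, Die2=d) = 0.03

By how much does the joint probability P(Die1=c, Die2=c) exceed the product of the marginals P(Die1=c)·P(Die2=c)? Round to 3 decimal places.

P(Die1=c) = 0.05 + 0.05 + 0.12 + 0.07 = 0.29.
P(Die2=c) = 0.06 + 0.11 + 0.12 + 0.03 = 0.32.
P(Die1=c, Die2=c) − P(Die1=c)P(Die2=c) = 0.12 − 0.29×0.32 = 0.027.

0.027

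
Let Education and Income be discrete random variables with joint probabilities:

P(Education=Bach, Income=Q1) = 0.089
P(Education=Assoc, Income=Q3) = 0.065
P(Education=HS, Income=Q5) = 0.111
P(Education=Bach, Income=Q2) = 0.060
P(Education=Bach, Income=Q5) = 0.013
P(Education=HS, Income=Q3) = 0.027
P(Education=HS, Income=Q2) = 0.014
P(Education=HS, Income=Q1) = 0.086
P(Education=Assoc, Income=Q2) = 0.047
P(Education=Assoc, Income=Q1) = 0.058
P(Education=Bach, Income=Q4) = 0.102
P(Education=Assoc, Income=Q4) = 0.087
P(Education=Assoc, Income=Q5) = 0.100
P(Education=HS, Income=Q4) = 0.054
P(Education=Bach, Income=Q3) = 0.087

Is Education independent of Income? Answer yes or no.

P(Education=Bach) = 0.351 and P(Income=Q5) = 0.224, so their product is 0.07862, but P(Education=Bach, Income=Q5) = 0.013. Since these differ, Education and Income are not independent.

no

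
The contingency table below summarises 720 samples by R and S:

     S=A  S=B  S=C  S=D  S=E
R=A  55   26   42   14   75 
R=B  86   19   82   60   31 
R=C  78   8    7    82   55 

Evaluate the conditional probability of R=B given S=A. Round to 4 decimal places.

Total with S=A: 55 + 86 + 78 = 219.
P(R=B | S=A) = 86/219 = 0.3927.

0.3927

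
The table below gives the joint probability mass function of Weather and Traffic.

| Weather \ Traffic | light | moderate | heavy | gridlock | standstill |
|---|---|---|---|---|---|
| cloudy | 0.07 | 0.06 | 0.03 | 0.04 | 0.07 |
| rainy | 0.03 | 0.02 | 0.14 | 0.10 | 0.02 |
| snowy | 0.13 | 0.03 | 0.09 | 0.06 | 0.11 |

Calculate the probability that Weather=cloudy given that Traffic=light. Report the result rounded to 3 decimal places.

0.304

P(Traffic=light) = 0.07 + 0.03 + 0.13 = 0.23.
P(Weather=cloudy | Traffic=light) = 0.07/0.23 = 0.304.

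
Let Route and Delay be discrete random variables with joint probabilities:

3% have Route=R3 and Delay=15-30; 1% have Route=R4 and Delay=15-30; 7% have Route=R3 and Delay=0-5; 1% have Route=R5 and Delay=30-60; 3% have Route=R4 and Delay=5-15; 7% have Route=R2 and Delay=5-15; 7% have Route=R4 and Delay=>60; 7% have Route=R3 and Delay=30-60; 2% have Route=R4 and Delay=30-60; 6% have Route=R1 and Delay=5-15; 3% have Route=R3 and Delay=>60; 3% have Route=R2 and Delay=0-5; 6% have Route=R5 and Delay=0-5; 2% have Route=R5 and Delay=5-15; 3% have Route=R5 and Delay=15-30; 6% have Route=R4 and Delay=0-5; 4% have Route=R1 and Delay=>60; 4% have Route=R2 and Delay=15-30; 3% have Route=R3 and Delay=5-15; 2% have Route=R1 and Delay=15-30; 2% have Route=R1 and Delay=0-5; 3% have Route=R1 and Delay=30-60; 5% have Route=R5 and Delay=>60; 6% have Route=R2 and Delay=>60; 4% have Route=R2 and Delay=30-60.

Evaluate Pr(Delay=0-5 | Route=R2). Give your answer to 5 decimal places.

P(Route=R2) = 0.03 + 0.07 + 0.04 + 0.04 + 0.06 = 0.24.
P(Delay=0-5 | Route=R2) = 0.03/0.24 = 0.12500.

0.12500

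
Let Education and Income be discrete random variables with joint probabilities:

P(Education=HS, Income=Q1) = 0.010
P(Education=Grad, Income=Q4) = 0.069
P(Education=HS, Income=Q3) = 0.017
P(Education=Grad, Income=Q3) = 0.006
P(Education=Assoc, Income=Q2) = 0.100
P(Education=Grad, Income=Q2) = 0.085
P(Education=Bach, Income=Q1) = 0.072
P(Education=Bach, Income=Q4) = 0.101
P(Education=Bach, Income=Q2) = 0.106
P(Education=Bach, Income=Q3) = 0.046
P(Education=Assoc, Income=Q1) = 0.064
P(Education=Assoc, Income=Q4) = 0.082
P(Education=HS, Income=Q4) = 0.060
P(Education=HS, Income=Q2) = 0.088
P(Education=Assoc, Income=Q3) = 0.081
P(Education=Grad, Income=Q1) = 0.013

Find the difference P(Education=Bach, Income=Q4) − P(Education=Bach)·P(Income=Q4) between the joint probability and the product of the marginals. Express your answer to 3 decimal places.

-0.000

P(Education=Bach) = 0.072 + 0.106 + 0.046 + 0.101 = 0.325.
P(Income=Q4) = 0.060 + 0.082 + 0.101 + 0.069 = 0.312.
P(Education=Bach, Income=Q4) − P(Education=Bach)P(Income=Q4) = 0.101 − 0.325×0.312 = -0.000.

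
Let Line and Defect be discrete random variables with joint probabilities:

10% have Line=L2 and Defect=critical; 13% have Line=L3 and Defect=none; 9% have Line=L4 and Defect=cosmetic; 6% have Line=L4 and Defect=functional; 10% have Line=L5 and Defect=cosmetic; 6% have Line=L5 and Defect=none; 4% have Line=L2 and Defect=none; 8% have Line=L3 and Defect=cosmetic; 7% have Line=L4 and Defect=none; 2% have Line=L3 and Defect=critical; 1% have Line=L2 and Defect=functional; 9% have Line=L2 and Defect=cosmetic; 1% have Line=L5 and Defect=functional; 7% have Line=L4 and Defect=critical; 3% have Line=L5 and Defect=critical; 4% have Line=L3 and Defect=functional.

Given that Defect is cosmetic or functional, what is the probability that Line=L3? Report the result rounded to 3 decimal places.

0.250

P(Defect=cosmetic) = 0.09 + 0.08 + 0.09 + 0.10 = 0.36.
P(Defect=functional) = 0.01 + 0.04 + 0.06 + 0.01 = 0.12.
P(Defect ∈ {cosmetic, functional}) = 0.36 + 0.12 = 0.48; P(Line=L3, Defect ∈ {cosmetic, functional}) = 0.08 + 0.04 = 0.12.
P(Line=L3 | Defect ∈ {cosmetic, functional}) = 0.12/0.48 = 0.250.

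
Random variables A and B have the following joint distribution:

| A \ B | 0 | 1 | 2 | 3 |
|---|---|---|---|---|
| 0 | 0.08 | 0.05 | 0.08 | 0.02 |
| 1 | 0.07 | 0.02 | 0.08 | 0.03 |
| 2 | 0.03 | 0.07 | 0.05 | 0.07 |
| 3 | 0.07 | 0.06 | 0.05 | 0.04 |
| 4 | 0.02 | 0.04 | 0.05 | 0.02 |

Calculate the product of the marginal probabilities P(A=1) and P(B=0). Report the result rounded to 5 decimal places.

P(A=1) = 0.07 + 0.02 + 0.08 + 0.03 = 0.20.
P(B=0) = 0.08 + 0.07 + 0.03 + 0.07 + 0.02 = 0.27.
Product: 0.20 × 0.27 = 0.05400.

0.05400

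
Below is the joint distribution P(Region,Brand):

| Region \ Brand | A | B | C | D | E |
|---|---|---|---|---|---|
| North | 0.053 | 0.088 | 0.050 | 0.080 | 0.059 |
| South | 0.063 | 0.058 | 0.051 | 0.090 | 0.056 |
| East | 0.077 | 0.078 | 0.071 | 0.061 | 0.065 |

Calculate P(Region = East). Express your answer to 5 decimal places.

P(Region=East) = 0.077 + 0.078 + 0.071 + 0.061 + 0.065 = 0.352.

0.35200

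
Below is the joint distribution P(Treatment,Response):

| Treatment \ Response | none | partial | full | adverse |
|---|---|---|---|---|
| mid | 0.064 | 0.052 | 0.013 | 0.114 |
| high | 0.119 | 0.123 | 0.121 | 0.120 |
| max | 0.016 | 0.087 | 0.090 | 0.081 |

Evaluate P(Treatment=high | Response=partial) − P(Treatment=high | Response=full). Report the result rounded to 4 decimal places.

P(Response=partial) = 0.052 + 0.123 + 0.087 = 0.262; P(Treatment=high | Response=partial) = 0.123/0.262 = 0.46947.
P(Response=full) = 0.013 + 0.121 + 0.090 = 0.224; P(Treatment=high | Response=full) = 0.121/0.224 = 0.54018.
Difference = -0.0707.

-0.0707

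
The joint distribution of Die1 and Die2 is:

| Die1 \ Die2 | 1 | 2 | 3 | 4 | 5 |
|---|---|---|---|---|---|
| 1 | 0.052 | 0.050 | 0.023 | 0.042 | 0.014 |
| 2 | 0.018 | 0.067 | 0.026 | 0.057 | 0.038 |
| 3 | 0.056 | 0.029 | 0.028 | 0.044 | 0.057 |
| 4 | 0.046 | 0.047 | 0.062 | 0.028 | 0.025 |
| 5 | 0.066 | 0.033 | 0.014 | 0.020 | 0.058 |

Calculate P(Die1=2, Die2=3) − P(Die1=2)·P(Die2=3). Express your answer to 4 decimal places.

-0.0055

P(Die1=2) = 0.018 + 0.067 + 0.026 + 0.057 + 0.038 = 0.206.
P(Die2=3) = 0.023 + 0.026 + 0.028 + 0.062 + 0.014 = 0.153.
P(Die1=2, Die2=3) − P(Die1=2)P(Die2=3) = 0.026 − 0.206×0.153 = -0.0055.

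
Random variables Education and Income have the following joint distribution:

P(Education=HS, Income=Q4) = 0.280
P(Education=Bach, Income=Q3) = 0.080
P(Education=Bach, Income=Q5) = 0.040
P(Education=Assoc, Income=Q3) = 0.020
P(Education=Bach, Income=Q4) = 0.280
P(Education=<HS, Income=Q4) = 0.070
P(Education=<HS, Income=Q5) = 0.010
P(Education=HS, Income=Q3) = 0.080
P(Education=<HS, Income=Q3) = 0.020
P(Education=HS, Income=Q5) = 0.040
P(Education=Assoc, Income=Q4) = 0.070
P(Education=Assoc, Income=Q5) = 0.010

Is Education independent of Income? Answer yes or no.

yes

Every cell satisfies P(Education,Income) = P(Education)·P(Income). For instance P(Education=<HS) = 0.100, P(Income=Q5) = 0.100, and 0.100×0.100 = 0.010 matches the joint entry. So Education and Income are independent.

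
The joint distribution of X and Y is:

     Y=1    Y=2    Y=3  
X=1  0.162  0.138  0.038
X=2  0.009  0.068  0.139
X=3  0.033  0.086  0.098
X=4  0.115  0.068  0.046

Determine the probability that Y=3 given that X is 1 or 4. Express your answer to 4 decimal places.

0.1481

P(X=1) = 0.162 + 0.138 + 0.038 = 0.338.
P(X=4) = 0.115 + 0.068 + 0.046 = 0.229.
P(X ∈ {1, 4}) = 0.338 + 0.229 = 0.567; P(Y=3, X ∈ {1, 4}) = 0.038 + 0.046 = 0.084.
P(Y=3 | X ∈ {1, 4}) = 0.084/0.567 = 0.1481.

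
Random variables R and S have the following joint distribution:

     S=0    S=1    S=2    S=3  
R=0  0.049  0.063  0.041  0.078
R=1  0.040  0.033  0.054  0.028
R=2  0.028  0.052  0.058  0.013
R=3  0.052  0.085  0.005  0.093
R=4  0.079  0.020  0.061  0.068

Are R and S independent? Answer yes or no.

P(R=3) = 0.235 and P(S=2) = 0.219, so their product is 0.05147, but P(R=3, S=2) = 0.005. Since these differ, R and S are not independent.

no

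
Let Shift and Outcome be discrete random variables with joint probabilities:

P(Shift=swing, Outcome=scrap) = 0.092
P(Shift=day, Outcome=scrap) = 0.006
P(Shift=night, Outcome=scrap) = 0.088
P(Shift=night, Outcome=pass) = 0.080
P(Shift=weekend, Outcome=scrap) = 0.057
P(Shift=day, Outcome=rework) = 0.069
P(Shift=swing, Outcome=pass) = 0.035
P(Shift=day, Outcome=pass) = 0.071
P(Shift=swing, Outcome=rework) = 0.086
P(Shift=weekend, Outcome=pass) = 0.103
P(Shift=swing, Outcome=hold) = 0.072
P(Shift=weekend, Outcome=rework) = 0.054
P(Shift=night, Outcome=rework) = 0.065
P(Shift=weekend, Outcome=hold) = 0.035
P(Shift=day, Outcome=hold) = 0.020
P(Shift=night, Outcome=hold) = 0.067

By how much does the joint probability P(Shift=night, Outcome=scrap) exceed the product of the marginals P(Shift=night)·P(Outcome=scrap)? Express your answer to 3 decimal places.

P(Shift=night) = 0.080 + 0.065 + 0.088 + 0.067 = 0.300.
P(Outcome=scrap) = 0.006 + 0.092 + 0.088 + 0.057 = 0.243.
P(Shift=night, Outcome=scrap) − P(Shift=night)P(Outcome=scrap) = 0.088 − 0.300×0.243 = 0.015.

0.015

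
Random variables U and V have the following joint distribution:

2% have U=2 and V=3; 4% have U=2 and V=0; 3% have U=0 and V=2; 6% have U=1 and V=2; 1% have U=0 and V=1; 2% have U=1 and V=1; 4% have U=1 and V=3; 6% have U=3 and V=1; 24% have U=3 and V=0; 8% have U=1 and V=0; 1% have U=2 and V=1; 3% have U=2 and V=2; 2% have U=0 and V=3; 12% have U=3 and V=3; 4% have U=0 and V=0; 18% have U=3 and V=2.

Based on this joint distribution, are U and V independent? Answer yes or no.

Every cell satisfies P(U,V) = P(U)·P(V). For instance P(U=2) = 0.10, P(V=0) = 0.40, and 0.10×0.40 = 0.04 matches the joint entry. So U and V are independent.

yes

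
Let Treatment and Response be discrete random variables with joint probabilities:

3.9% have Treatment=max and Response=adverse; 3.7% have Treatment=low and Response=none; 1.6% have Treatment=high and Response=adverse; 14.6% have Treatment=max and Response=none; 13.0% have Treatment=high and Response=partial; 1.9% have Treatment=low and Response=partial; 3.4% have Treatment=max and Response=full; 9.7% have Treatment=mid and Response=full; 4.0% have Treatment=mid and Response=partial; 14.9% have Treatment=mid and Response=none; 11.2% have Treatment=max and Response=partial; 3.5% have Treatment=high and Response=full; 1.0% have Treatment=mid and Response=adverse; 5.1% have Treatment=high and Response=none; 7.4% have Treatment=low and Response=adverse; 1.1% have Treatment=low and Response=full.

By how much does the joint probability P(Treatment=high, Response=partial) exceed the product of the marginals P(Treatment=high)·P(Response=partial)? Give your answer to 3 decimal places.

P(Treatment=high) = 0.051 + 0.130 + 0.035 + 0.016 = 0.232.
P(Response=partial) = 0.019 + 0.040 + 0.130 + 0.112 = 0.301.
P(Treatment=high, Response=partial) − P(Treatment=high)P(Response=partial) = 0.130 − 0.232×0.301 = 0.060.

0.060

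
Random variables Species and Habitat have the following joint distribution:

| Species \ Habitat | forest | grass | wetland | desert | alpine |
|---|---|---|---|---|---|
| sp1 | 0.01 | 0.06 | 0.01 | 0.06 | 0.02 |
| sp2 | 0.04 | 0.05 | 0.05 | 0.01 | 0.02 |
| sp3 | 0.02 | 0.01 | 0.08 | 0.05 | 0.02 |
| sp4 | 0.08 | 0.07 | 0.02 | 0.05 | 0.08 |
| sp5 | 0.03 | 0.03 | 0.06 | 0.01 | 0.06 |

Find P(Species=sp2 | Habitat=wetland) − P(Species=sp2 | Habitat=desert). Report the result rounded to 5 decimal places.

0.17172

P(Habitat=wetland) = 0.01 + 0.05 + 0.08 + 0.02 + 0.06 = 0.22; P(Species=sp2 | Habitat=wetland) = 0.05/0.22 = 0.227273.
P(Habitat=desert) = 0.06 + 0.01 + 0.05 + 0.05 + 0.01 = 0.18; P(Species=sp2 | Habitat=desert) = 0.01/0.18 = 0.055556.
Difference = 0.17172.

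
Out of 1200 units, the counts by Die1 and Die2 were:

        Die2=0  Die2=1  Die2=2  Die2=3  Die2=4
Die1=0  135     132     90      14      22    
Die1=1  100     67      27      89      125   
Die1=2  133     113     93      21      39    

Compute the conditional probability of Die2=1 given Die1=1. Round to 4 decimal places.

Total with Die1=1: 100 + 67 + 27 + 89 + 125 = 408.
P(Die2=1 | Die1=1) = 67/408 = 0.1642.

0.1642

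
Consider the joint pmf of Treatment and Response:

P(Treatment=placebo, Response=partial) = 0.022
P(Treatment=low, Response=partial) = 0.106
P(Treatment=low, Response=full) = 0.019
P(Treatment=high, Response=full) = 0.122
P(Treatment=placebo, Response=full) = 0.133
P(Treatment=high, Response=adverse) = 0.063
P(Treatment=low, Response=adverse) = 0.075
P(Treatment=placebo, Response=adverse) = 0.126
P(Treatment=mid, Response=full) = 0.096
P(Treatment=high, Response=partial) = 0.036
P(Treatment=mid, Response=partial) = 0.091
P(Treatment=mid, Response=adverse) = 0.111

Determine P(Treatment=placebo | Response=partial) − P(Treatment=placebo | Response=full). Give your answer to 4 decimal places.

-0.2732

P(Response=partial) = 0.022 + 0.106 + 0.091 + 0.036 = 0.255; P(Treatment=placebo | Response=partial) = 0.022/0.255 = 0.08627.
P(Response=full) = 0.133 + 0.019 + 0.096 + 0.122 = 0.370; P(Treatment=placebo | Response=full) = 0.133/0.370 = 0.35946.
Difference = -0.2732.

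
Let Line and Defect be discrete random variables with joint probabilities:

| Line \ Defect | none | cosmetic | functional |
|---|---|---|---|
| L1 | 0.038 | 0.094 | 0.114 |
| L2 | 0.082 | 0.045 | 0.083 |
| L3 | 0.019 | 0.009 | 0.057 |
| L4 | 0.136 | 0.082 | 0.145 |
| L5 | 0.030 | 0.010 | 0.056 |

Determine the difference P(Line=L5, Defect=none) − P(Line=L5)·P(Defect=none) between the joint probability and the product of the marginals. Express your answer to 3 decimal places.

0.001

P(Line=L5) = 0.030 + 0.010 + 0.056 = 0.096.
P(Defect=none) = 0.038 + 0.082 + 0.019 + 0.136 + 0.030 = 0.305.
P(Line=L5, Defect=none) − P(Line=L5)P(Defect=none) = 0.030 − 0.096×0.305 = 0.001.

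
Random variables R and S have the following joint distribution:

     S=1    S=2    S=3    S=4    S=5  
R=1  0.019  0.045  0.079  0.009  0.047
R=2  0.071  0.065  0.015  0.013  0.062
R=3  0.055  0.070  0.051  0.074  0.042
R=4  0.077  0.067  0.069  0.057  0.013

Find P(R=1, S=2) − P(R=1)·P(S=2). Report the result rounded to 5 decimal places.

P(R=1) = 0.019 + 0.045 + 0.079 + 0.009 + 0.047 = 0.199.
P(S=2) = 0.045 + 0.065 + 0.070 + 0.067 = 0.247.
P(R=1, S=2) − P(R=1)P(S=2) = 0.045 − 0.199×0.247 = -0.00415.

-0.00415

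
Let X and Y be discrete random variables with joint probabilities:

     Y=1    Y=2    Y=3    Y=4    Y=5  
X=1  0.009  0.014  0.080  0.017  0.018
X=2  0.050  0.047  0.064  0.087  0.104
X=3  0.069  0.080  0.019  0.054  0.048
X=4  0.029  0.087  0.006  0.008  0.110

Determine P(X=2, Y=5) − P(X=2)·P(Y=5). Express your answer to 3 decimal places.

0.005

P(X=2) = 0.050 + 0.047 + 0.064 + 0.087 + 0.104 = 0.352.
P(Y=5) = 0.018 + 0.104 + 0.048 + 0.110 = 0.280.
P(X=2, Y=5) − P(X=2)P(Y=5) = 0.104 − 0.352×0.280 = 0.005.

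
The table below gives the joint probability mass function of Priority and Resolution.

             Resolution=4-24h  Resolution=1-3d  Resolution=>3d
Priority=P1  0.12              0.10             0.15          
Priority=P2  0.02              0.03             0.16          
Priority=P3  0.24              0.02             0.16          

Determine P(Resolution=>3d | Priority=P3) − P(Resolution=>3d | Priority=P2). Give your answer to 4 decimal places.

-0.3810

P(Priority=P3) = 0.24 + 0.02 + 0.16 = 0.42; P(Resolution=>3d | Priority=P3) = 0.16/0.42 = 0.38095.
P(Priority=P2) = 0.02 + 0.03 + 0.16 = 0.21; P(Resolution=>3d | Priority=P2) = 0.16/0.21 = 0.76190.
Difference = -0.3810.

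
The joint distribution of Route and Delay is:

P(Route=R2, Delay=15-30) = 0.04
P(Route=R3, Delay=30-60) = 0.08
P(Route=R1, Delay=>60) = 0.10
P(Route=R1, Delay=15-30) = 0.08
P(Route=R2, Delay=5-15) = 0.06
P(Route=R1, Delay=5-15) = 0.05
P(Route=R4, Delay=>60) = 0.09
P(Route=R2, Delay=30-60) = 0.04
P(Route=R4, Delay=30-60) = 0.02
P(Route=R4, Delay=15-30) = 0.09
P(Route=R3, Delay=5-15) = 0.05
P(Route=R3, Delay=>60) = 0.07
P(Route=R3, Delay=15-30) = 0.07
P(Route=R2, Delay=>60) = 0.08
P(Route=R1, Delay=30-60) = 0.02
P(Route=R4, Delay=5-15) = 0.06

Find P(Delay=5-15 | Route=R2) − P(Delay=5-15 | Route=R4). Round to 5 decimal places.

P(Route=R2) = 0.06 + 0.04 + 0.04 + 0.08 = 0.22; P(Delay=5-15 | Route=R2) = 0.06/0.22 = 0.272727.
P(Route=R4) = 0.06 + 0.09 + 0.02 + 0.09 = 0.26; P(Delay=5-15 | Route=R4) = 0.06/0.26 = 0.230769.
Difference = 0.04196.

0.04196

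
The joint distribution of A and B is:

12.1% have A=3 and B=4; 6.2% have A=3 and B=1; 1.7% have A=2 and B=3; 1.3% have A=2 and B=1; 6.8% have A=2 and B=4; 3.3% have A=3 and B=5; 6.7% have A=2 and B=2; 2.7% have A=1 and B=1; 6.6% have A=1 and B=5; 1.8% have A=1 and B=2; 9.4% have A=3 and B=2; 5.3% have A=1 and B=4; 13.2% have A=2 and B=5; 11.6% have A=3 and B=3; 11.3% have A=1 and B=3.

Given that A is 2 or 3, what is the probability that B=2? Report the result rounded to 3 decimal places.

0.223

P(A=2) = 0.013 + 0.067 + 0.017 + 0.068 + 0.132 = 0.297.
P(A=3) = 0.062 + 0.094 + 0.116 + 0.121 + 0.033 = 0.426.
P(A ∈ {2, 3}) = 0.297 + 0.426 = 0.723; P(B=2, A ∈ {2, 3}) = 0.067 + 0.094 = 0.161.
P(B=2 | A ∈ {2, 3}) = 0.161/0.723 = 0.223.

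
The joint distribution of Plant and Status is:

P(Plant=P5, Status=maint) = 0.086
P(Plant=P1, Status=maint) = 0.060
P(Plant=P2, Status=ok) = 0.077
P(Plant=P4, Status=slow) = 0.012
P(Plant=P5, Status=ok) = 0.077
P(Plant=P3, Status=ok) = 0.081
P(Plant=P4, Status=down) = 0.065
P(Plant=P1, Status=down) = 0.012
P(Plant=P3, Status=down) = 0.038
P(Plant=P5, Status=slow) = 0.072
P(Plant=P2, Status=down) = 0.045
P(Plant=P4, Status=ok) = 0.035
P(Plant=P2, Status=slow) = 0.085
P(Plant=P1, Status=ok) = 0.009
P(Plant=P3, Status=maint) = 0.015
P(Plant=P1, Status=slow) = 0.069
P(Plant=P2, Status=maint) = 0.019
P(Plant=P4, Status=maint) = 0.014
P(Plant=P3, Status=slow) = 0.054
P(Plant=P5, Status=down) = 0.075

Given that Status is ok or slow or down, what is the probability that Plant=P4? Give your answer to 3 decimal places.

0.139

P(Status=ok) = 0.009 + 0.077 + 0.081 + 0.035 + 0.077 = 0.279.
P(Status=slow) = 0.069 + 0.085 + 0.054 + 0.012 + 0.072 = 0.292.
P(Status=down) = 0.012 + 0.045 + 0.038 + 0.065 + 0.075 = 0.235.
P(Status ∈ {ok, slow, down}) = 0.279 + 0.292 + 0.235 = 0.806; P(Plant=P4, Status ∈ {ok, slow, down}) = 0.035 + 0.012 + 0.065 = 0.112.
P(Plant=P4 | Status ∈ {ok, slow, down}) = 0.112/0.806 = 0.139.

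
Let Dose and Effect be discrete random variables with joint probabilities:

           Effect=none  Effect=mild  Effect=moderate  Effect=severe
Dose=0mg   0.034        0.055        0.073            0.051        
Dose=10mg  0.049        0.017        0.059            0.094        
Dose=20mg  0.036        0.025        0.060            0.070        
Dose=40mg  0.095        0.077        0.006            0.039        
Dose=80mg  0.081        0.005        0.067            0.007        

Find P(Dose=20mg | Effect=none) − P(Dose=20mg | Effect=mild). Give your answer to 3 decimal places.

P(Effect=none) = 0.034 + 0.049 + 0.036 + 0.095 + 0.081 = 0.295; P(Dose=20mg | Effect=none) = 0.036/0.295 = 0.1220.
P(Effect=mild) = 0.055 + 0.017 + 0.025 + 0.077 + 0.005 = 0.179; P(Dose=20mg | Effect=mild) = 0.025/0.179 = 0.1397.
Difference = -0.018.

-0.018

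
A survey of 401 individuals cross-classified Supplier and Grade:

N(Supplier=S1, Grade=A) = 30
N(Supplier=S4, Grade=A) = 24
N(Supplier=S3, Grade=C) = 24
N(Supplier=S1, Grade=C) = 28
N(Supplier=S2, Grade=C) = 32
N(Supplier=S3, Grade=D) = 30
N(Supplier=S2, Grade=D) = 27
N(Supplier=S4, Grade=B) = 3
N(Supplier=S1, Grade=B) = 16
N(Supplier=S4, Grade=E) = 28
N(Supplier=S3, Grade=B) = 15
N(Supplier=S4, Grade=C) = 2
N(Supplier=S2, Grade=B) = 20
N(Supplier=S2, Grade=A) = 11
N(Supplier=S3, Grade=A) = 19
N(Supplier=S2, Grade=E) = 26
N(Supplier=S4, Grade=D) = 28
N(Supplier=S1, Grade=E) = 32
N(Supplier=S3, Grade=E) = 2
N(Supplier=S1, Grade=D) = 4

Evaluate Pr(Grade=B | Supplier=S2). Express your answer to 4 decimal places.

0.1724

Total with Supplier=S2: 11 + 20 + 32 + 27 + 26 = 116.
P(Grade=B | Supplier=S2) = 20/116 = 0.1724.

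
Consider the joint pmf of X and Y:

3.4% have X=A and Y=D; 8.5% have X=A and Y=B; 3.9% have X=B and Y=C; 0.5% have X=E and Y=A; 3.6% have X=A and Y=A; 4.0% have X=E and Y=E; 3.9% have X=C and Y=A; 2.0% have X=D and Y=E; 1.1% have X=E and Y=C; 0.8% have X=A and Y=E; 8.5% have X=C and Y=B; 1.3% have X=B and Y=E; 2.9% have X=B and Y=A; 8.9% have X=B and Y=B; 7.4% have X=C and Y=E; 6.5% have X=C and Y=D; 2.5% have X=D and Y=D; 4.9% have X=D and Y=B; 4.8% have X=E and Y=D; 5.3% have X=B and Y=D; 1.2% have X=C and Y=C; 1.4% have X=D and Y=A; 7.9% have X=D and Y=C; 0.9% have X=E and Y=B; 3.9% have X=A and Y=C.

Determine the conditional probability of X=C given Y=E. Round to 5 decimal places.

P(Y=E) = 0.008 + 0.013 + 0.074 + 0.020 + 0.040 = 0.155.
P(X=C | Y=E) = 0.074/0.155 = 0.47742.

0.47742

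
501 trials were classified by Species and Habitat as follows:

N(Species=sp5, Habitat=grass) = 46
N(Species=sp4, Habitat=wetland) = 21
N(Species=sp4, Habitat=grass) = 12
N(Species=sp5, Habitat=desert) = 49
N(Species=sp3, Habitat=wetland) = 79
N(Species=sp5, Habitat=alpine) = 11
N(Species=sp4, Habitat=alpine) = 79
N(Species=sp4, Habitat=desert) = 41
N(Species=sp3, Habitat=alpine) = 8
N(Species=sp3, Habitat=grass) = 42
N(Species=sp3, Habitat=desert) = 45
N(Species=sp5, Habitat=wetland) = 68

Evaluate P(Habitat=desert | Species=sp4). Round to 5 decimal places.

Total with Species=sp4: 12 + 21 + 41 + 79 = 153.
P(Habitat=desert | Species=sp4) = 41/153 = 0.26797.

0.26797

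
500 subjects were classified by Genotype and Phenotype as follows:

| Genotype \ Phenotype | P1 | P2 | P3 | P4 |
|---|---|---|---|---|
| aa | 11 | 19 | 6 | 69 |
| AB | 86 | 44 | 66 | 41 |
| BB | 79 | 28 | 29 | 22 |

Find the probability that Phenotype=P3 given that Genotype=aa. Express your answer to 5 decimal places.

Total with Genotype=aa: 11 + 19 + 6 + 69 = 105.
P(Phenotype=P3 | Genotype=aa) = 6/105 = 0.05714.

0.05714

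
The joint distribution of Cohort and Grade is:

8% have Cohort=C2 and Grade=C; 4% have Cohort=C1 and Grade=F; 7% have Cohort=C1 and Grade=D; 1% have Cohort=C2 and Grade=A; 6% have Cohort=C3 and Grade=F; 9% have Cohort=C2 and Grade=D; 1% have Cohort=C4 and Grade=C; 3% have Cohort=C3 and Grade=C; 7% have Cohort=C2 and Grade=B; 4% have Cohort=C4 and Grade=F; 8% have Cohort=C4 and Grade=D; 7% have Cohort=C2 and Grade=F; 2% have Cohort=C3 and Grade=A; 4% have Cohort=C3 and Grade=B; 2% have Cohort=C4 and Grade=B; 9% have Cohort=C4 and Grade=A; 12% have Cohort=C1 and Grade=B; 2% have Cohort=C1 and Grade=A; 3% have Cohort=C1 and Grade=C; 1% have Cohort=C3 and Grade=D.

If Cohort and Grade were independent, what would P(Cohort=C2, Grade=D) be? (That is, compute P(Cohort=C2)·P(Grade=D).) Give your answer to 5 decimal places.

0.08000

P(Cohort=C2) = 0.01 + 0.07 + 0.08 + 0.09 + 0.07 = 0.32.
P(Grade=D) = 0.07 + 0.09 + 0.01 + 0.08 = 0.25.
Product: 0.32 × 0.25 = 0.08000.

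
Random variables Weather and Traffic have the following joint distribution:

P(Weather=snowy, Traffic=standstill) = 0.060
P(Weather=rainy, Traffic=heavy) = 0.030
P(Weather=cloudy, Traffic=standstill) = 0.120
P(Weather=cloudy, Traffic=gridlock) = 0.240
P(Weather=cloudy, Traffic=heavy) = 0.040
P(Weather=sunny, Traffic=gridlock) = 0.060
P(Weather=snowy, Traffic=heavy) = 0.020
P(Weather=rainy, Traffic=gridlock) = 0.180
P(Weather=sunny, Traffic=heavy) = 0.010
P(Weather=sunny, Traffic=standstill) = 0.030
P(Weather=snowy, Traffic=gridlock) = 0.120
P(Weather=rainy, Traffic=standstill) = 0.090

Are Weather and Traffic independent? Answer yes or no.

yes

Every cell satisfies P(Weather,Traffic) = P(Weather)·P(Traffic). For instance P(Weather=rainy) = 0.300, P(Traffic=standstill) = 0.300, and 0.300×0.300 = 0.090 matches the joint entry. So Weather and Traffic are independent.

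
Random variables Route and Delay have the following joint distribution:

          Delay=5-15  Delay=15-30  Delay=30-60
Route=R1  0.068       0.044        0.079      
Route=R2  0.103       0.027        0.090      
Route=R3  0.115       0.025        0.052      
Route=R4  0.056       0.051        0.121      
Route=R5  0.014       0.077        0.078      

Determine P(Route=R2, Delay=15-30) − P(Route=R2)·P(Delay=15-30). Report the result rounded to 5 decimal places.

P(Route=R2) = 0.103 + 0.027 + 0.090 = 0.220.
P(Delay=15-30) = 0.044 + 0.027 + 0.025 + 0.051 + 0.077 = 0.224.
P(Route=R2, Delay=15-30) − P(Route=R2)P(Delay=15-30) = 0.027 − 0.220×0.224 = -0.02228.

-0.02228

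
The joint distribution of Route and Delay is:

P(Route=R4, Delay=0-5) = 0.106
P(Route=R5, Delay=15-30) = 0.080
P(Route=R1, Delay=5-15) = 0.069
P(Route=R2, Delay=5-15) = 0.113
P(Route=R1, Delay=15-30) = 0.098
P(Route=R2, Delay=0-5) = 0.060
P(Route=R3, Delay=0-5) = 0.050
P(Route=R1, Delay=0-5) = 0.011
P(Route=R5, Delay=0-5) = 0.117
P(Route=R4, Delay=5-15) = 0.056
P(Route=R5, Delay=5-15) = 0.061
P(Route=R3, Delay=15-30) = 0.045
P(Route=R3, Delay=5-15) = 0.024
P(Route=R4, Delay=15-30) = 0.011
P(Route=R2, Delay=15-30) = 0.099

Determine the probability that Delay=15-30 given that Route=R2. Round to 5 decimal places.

0.36397

P(Route=R2) = 0.060 + 0.113 + 0.099 = 0.272.
P(Delay=15-30 | Route=R2) = 0.099/0.272 = 0.36397.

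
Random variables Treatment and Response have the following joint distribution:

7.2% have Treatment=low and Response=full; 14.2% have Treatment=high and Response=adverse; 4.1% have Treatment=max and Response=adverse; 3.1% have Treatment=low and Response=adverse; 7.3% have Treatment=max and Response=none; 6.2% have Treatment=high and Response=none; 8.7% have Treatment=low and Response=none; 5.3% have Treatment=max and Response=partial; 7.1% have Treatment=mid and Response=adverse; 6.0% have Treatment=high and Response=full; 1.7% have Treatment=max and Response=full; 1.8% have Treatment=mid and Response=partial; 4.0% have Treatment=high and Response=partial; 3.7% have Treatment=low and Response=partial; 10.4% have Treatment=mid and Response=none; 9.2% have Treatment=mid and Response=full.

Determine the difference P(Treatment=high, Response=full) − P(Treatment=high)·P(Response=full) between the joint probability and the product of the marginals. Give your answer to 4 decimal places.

-0.0133

P(Treatment=high) = 0.062 + 0.040 + 0.060 + 0.142 = 0.304.
P(Response=full) = 0.072 + 0.092 + 0.060 + 0.017 = 0.241.
P(Treatment=high, Response=full) − P(Treatment=high)P(Response=full) = 0.060 − 0.304×0.241 = -0.0133.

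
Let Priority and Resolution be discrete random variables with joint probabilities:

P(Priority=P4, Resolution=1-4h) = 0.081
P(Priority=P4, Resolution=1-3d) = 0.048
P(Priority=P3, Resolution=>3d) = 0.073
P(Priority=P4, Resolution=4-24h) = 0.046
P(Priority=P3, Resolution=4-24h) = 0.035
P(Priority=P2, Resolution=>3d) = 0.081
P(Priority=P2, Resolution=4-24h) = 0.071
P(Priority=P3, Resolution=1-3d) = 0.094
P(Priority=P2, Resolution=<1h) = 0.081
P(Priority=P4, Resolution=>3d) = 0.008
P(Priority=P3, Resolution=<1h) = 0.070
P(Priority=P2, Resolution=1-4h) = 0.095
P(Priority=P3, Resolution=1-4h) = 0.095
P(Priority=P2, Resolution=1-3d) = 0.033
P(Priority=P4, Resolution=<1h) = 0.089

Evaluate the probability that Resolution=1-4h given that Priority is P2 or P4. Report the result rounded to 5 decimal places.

P(Priority=P2) = 0.081 + 0.095 + 0.071 + 0.033 + 0.081 = 0.361.
P(Priority=P4) = 0.089 + 0.081 + 0.046 + 0.048 + 0.008 = 0.272.
P(Priority ∈ {P2, P4}) = 0.361 + 0.272 = 0.633; P(Resolution=1-4h, Priority ∈ {P2, P4}) = 0.095 + 0.081 = 0.176.
P(Resolution=1-4h | Priority ∈ {P2, P4}) = 0.176/0.633 = 0.27804.

0.27804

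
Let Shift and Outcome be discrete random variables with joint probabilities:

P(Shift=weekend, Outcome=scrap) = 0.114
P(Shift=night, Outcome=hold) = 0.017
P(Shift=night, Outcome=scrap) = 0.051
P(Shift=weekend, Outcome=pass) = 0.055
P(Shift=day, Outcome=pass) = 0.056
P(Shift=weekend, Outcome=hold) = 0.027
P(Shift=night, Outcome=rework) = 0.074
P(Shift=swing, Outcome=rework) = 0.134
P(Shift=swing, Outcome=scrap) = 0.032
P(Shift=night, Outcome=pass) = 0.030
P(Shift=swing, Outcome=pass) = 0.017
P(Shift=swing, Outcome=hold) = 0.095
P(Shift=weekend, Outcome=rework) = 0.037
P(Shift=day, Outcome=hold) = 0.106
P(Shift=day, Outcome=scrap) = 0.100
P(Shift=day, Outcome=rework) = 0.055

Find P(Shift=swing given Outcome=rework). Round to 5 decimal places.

P(Outcome=rework) = 0.055 + 0.134 + 0.074 + 0.037 = 0.300.
P(Shift=swing | Outcome=rework) = 0.134/0.300 = 0.44667.

0.44667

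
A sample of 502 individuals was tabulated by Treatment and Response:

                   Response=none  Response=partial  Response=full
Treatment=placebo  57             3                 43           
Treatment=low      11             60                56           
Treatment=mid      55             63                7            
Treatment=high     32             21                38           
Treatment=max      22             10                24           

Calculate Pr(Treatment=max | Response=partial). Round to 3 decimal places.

0.064

Total with Response=partial: 3 + 60 + 63 + 21 + 10 = 157.
P(Treatment=max | Response=partial) = 10/157 = 0.064.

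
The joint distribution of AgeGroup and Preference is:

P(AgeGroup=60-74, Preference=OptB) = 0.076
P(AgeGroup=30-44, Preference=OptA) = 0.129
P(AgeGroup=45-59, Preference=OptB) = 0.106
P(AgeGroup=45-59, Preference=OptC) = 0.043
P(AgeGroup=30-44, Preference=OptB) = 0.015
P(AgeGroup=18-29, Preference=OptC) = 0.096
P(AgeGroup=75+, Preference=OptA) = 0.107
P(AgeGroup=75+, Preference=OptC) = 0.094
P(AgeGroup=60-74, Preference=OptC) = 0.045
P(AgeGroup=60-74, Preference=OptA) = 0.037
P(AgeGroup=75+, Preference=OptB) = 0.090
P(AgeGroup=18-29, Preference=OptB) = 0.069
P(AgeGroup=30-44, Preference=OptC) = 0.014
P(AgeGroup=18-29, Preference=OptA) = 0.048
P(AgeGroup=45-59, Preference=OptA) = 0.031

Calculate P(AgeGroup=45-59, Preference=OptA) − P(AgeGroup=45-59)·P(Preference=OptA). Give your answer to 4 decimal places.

-0.0324

P(AgeGroup=45-59) = 0.031 + 0.106 + 0.043 = 0.180.
P(Preference=OptA) = 0.048 + 0.129 + 0.031 + 0.037 + 0.107 = 0.352.
P(AgeGroup=45-59, Preference=OptA) − P(AgeGroup=45-59)P(Preference=OptA) = 0.031 − 0.180×0.352 = -0.0324.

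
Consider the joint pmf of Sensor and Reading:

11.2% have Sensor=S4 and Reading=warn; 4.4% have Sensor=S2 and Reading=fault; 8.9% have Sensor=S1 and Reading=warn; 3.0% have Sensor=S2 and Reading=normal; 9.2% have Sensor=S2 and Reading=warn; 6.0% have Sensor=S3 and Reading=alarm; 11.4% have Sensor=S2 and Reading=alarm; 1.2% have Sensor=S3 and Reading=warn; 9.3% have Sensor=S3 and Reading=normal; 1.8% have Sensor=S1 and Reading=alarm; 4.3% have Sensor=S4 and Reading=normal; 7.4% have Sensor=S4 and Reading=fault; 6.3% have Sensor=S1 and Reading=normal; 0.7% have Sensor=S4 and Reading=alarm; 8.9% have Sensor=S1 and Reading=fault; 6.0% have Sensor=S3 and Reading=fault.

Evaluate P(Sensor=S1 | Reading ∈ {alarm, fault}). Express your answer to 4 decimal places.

0.2296

P(Reading=alarm) = 0.018 + 0.114 + 0.060 + 0.007 = 0.199.
P(Reading=fault) = 0.089 + 0.044 + 0.060 + 0.074 = 0.267.
P(Reading ∈ {alarm, fault}) = 0.199 + 0.267 = 0.466; P(Sensor=S1, Reading ∈ {alarm, fault}) = 0.018 + 0.089 = 0.107.
P(Sensor=S1 | Reading ∈ {alarm, fault}) = 0.107/0.466 = 0.2296.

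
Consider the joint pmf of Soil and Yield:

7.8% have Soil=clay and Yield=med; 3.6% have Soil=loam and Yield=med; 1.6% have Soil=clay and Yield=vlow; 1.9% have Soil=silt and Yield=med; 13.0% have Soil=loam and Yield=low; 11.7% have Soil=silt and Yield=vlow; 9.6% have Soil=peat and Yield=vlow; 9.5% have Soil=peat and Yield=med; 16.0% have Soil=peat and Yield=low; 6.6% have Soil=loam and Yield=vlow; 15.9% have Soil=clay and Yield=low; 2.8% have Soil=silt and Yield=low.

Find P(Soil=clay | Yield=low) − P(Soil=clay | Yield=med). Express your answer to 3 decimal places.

P(Yield=low) = 0.130 + 0.159 + 0.028 + 0.160 = 0.477; P(Soil=clay | Yield=low) = 0.159/0.477 = 0.3333.
P(Yield=med) = 0.036 + 0.078 + 0.019 + 0.095 = 0.228; P(Soil=clay | Yield=med) = 0.078/0.228 = 0.3421.
Difference = -0.009.

-0.009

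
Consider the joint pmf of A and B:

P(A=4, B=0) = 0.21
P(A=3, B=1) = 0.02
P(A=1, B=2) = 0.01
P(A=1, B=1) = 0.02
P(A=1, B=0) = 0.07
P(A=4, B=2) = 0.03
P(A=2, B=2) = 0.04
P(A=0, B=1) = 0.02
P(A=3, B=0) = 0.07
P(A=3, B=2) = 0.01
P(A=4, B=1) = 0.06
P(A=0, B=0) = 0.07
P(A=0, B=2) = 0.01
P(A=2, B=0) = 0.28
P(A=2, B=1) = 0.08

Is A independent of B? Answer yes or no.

yes

Every cell satisfies P(A,B) = P(A)·P(B). For instance P(A=3) = 0.10, P(B=1) = 0.20, and 0.10×0.20 = 0.02 matches the joint entry. So A and B are independent.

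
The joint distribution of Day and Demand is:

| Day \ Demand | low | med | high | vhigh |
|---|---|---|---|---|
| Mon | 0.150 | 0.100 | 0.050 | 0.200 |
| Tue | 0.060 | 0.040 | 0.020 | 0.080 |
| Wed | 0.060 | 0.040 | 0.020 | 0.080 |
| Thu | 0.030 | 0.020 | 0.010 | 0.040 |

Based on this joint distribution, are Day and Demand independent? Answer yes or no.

Every cell satisfies P(Day,Demand) = P(Day)·P(Demand). For instance P(Day=Tue) = 0.200, P(Demand=vhigh) = 0.400, and 0.200×0.400 = 0.080 matches the joint entry. So Day and Demand are independent.

yes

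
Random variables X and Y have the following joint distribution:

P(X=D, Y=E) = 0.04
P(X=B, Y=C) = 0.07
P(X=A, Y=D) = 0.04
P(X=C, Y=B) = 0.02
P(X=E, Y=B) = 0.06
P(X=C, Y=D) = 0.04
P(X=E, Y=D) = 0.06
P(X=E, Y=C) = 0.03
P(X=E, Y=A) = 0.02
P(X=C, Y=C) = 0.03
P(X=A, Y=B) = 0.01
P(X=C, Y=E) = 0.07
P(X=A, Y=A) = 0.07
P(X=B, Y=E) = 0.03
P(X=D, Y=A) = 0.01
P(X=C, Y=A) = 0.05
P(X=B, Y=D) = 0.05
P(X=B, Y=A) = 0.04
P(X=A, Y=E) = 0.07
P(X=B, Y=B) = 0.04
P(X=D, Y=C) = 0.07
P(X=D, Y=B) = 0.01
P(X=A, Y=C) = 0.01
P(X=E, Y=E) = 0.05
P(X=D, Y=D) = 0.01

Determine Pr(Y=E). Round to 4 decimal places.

P(Y=E) = 0.07 + 0.03 + 0.07 + 0.04 + 0.05 = 0.26.

0.2600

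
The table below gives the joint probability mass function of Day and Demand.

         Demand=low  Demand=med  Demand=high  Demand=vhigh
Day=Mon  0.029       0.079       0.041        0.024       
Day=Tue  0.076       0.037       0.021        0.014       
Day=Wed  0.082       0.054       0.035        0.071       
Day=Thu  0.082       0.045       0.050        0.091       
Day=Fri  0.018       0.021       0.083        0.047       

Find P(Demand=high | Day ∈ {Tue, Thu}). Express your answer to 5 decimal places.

0.17067

P(Day=Tue) = 0.076 + 0.037 + 0.021 + 0.014 = 0.148.
P(Day=Thu) = 0.082 + 0.045 + 0.050 + 0.091 = 0.268.
P(Day ∈ {Tue, Thu}) = 0.148 + 0.268 = 0.416; P(Demand=high, Day ∈ {Tue, Thu}) = 0.021 + 0.050 = 0.071.
P(Demand=high | Day ∈ {Tue, Thu}) = 0.071/0.416 = 0.17067.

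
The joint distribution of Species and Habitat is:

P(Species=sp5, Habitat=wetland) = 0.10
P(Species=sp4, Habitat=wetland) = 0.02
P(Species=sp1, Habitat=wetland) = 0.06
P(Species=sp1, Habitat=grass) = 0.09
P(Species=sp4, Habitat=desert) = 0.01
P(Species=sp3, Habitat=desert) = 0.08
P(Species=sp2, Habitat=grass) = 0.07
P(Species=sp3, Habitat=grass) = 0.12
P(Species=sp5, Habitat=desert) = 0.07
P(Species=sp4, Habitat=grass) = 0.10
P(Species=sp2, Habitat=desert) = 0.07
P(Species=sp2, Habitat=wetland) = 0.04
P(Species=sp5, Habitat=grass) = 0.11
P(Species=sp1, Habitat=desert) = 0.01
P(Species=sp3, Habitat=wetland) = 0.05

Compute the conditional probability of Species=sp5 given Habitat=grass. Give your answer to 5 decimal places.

P(Habitat=grass) = 0.09 + 0.07 + 0.12 + 0.10 + 0.11 = 0.49.
P(Species=sp5 | Habitat=grass) = 0.11/0.49 = 0.22449.

0.22449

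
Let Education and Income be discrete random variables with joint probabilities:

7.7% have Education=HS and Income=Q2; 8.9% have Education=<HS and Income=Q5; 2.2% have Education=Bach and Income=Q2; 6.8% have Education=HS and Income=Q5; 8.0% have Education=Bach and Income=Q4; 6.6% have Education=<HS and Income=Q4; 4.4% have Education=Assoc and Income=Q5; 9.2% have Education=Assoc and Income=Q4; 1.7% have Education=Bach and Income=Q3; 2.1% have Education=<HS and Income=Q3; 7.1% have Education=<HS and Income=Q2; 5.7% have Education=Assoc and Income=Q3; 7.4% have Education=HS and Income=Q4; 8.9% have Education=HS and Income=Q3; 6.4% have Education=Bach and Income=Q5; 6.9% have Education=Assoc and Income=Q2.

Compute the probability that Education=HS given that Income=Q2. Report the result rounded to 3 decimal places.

0.322

P(Income=Q2) = 0.071 + 0.077 + 0.069 + 0.022 = 0.239.
P(Education=HS | Income=Q2) = 0.077/0.239 = 0.322.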